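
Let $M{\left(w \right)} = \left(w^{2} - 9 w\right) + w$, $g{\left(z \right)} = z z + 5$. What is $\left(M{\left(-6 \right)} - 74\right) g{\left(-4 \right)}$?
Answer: $210$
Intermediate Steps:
$g{\left(z \right)} = 5 + z^{2}$ ($g{\left(z \right)} = z^{2} + 5 = 5 + z^{2}$)
$M{\left(w \right)} = w^{2} - 8 w$
$\left(M{\left(-6 \right)} - 74\right) g{\left(-4 \right)} = \left(- 6 \left(-8 - 6\right) - 74\right) \left(5 + \left(-4\right)^{2}\right) = \left(\left(-6\right) \left(-14\right) - 74\right) \left(5 + 16\right) = \left(84 - 74\right) 21 = 10 \cdot 21 = 210$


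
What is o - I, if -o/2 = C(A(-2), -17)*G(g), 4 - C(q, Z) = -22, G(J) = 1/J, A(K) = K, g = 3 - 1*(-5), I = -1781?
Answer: 3549/2 ≈ 1774.5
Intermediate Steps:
g = 8 (g = 3 + 5 = 8)
C(q, Z) = 26 (C(q, Z) = 4 - 1*(-22) = 4 + 22 = 26)
o = -13/2 (o = -52/8 = -2*13/4 = -13/2 ≈ -6.5000)
o - I = -13/2 - 1*(-1781) = -13/2 + 1781 = 3549/2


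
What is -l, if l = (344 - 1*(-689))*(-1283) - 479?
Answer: 1325818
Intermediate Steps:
l = -1325818 (l = (344 + 689)*(-1283) - 479 = 1033*(-1283) - 479 = -1325339 - 479 = -1325818)
-l = -1*(-1325818) = 1325818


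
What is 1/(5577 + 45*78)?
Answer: 1/9087 ≈ 0.00011005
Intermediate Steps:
1/(5577 + 45*78) = 1/(5577 + 3510) = 1/9087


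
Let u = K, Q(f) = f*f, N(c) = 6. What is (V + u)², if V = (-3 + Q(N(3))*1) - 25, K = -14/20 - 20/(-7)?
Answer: 505521/4900 ≈ 103.17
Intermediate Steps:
Q(f) = f²
K = 151/70 (K = -14*1/20 - 20*(-⅐) = -7/10 + 20/7 = 151/70 ≈ 2.1571)
u = 151/70 ≈ 2.1571
V = 8 (V = (-3 + 6²*1) - 25 = (-3 + 36*1) - 25 = (-3 + 36) - 25 = 33 - 25 = 8)
(V + u)² = (8 + 151/70)² = (711/70)² = 505521/4900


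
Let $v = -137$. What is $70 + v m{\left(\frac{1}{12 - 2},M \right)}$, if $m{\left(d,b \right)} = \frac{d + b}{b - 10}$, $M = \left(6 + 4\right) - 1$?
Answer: $\frac{13167}{10} \approx 1316.7$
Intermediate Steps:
$M = 9$ ($M = 10 - 1 = 9$)
$m{\left(d,b \right)} = \frac{b + d}{-10 + b}$
$70 + v m{\left(\frac{1}{12 - 2},M \right)} = 70 - 137 \frac{9 + \frac{1}{12 - 2}}{-10 + 9} = 70 - 137 \frac{9 + \frac{1}{10}}{-1} = 70 - 137 \left(- (9 + \frac{1}{10})\right) = 70 - 137 \left(\left(-1\right) \frac{91}{10}\right) = 70 - - \frac{12467}{10} = 70 + \frac{12467}{10} = \frac{13167}{10}$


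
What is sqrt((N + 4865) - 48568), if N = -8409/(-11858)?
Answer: I*sqrt(1036443530)/154 ≈ 209.05*I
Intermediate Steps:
N = 8409/11858 (N = -8409*(-1/11858) = 8409/11858 ≈ 0.70914)
sqrt((N + 4865) - 48568) = sqrt((8409/11858 + 4865) - 48568) = sqrt(57697579/11858 - 48568) = sqrt(-518221765/11858) = I*sqrt(1036443530)/154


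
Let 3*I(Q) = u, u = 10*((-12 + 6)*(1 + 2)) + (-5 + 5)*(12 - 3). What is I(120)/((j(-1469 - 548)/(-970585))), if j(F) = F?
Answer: -58235100/2017 ≈ -28872.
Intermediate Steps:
u = -180 (u = 10*(-6*3) + 0*9 = 10*(-18) + 0 = -180 + 0 = -180)
I(Q) = -60 (I(Q) = (⅓)*(-180) = -60)
I(120)/((j(-1469 - 548)/(-970585))) = -60*(-970585/(-1469 - 548)) = -60/((-2017*(-1/970585))) = -60/2017/970585 = -60*970585/2017 = -58235100/2017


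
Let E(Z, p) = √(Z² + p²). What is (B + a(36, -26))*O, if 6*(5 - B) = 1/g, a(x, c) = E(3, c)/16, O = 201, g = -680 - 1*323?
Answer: 2016097/2006 + 201*√685/16 ≈ 1333.8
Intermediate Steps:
g = -1003 (g = -680 - 323 = -1003)
a(x, c) = √(9 + c²)/16 (a(x, c) = √(3² + c²)/16 = √(9 + c²)*(1/16) = √(9 + c²)/16)
B = 30091/6018 (B = 5 - ⅙/(-1003) = 5 - ⅙*(-1/1003) = 5 + 1/6018 = 30091/6018 ≈ 5.0002)
(B + a(36, -26))*O = (30091/6018 + √(9 + (-26)²)/16)*201 = (30091/6018 + √(9 + 676)/16)*201 = (30091/6018 + √685/16)*201 = 2016097/2006 + 201*√685/16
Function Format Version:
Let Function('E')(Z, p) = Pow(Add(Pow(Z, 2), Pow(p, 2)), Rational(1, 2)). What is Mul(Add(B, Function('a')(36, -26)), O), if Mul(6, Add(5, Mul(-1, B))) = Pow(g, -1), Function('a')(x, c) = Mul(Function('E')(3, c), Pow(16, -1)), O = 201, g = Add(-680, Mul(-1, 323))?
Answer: Add(Rational(2016097, 2006), Mul(Rational(201, 16), Pow(685, Rational(1, 2)))) ≈ 1333.8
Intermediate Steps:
g = -1003 (g = Add(-680, -323) = -1003)
Function('a')(x, c) = Mul(Rational(1, 16), Pow(Add(9, Pow(c, 2)), Rational(1, 2))) (Function('a')(x, c) = Mul(Pow(Add(Pow(3, 2), Pow(c, 2)), Rational(1, 2)), Pow(16, -1)) = Mul(Pow(Add(9, Pow(c, 2)), Rational(1, 2)), Rational(1, 16)) = Mul(Rational(1, 16), Pow(Add(9, Pow(c, 2)), Rational(1, 2))))
B = Rational(30091, 6018) (B = Add(5, Mul(Rational(-1, 6), Pow(-1003, -1))) = Add(5, Mul(Rational(-1, 6), Rational(-1, 1003))) = Add(5, Rational(1, 6018)) = Rational(30091, 6018) ≈ 5.0002)
Mul(Add(B, Function('a')(36, -26)), O) = Mul(Add(Rational(30091, 6018), Mul(Rational(1, 16), Pow(Add(9, Pow(-26, 2)), Rational(1, 2)))), 201) = Mul(Add(Rational(30091, 6018), Mul(Rational(1, 16), Pow(Add(9, 676), Rational(1, 2)))), 201) = Mul(Add(Rational(30091, 6018), Mul(Rational(1, 16), Pow(685, Rational(1, 2)))), 201) = Add(Rational(2016097, 2006), Mul(Rational(201, 16), Pow(685, Rational(1, 2))))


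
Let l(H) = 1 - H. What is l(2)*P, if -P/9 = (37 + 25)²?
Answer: 34596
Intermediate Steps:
P = -34596 (P = -9*(37 + 25)² = -9*62² = -9*3844 = -34596)
l(2)*P = (1 - 1*2)*(-34596) = (1 - 2)*(-34596) = -1*(-34596) = 34596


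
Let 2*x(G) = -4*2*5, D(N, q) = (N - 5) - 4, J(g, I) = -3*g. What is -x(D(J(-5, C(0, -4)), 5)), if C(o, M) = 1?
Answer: 20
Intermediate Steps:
D(N, q) = -9 + N (D(N, q) = (-5 + N) - 4 = -9 + N)
x(G) = -20 (x(G) = (-4*2*5)/2 = (-8*5)/2 = (½)*(-40) = -20)
-x(D(J(-5, C(0, -4)), 5)) = -1*(-20) = 20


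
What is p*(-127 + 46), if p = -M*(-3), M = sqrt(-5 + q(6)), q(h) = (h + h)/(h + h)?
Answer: -486*I ≈ -486.0*I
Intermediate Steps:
q(h) = 1 (q(h) = (2*h)/((2*h)) = (2*h)*(1/(2*h)) = 1)
M = 2*I (M = sqrt(-5 + 1) = sqrt(-4) = 2*I ≈ 2.0*I)
p = 6*I (p = -2*I*(-3) = -(-6)*I = 6*I ≈ 6.0*I)
p*(-127 + 46) = (6*I)*(-127 + 46) = (6*I)*(-81) = -486*I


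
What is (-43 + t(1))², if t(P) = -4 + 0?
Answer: 2209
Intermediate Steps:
t(P) = -4
(-43 + t(1))² = (-43 - 4)² = (-47)² = 2209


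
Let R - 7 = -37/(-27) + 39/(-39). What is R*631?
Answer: 125569/27 ≈ 4650.7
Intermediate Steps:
R = 199/27 (R = 7 + (-37/(-27) + 39/(-39)) = 7 + (-37*(-1/27) + 39*(-1/39)) = 7 + (37/27 - 1) = 7 + 10/27 = 199/27 ≈ 7.3704)
R*631 = (199/27)*631 = 125569/27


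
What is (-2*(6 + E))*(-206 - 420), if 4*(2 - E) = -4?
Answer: 11268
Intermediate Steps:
E = 3 (E = 2 - 1/4*(-4) = 2 + 1 = 3)
(-2*(6 + E))*(-206 - 420) = (-2*(6 + 3))*(-206 - 420) = -2*9*(-626) = -18*(-626) = 11268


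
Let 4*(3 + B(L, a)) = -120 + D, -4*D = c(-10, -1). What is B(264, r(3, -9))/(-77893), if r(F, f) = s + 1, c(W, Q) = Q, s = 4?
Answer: 527/1246288 ≈ 0.00042286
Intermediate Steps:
D = ¼ (D = -¼*(-1) = ¼ ≈ 0.25000)
r(F, f) = 5 (r(F, f) = 4 + 1 = 5)
B(L, a) = -527/16 (B(L, a) = -3 + (-120 + ¼)/4 = -3 + (¼)*(-479/4) = -3 - 479/16 = -527/16)
B(264, r(3, -9))/(-77893) = -527/16/(-77893) = -527/16*(-1/77893) = 527/1246288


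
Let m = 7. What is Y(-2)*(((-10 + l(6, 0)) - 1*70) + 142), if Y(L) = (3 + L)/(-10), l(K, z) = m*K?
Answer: -52/5 ≈ -10.400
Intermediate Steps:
l(K, z) = 7*K
Y(L) = -3/10 - L/10 (Y(L) = (3 + L)*(-⅒) = -3/10 - L/10)
Y(-2)*(((-10 + l(6, 0)) - 1*70) + 142) = (-3/10 - ⅒*(-2))*(((-10 + 7*6) - 1*70) + 142) = (-3/10 + ⅕)*(((-10 + 42) - 70) + 142) = -((32 - 70) + 142)/10 = -(-38 + 142)/10 = -⅒*104 = -52/5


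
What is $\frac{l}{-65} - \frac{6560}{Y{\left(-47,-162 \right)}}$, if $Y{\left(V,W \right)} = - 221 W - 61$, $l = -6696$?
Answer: $\frac{238895336}{2323165} \approx 102.83$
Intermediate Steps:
$Y{\left(V,W \right)} = -61 - 221 W$
$\frac{l}{-65} - \frac{6560}{Y{\left(-47,-162 \right)}} = - \frac{6696}{-65} - \frac{6560}{-61 - -35802} = \left(-6696\right) \left(- \frac{1}{65}\right) - \frac{6560}{-61 + 35802} = \frac{6696}{65} - \frac{6560}{35741} = \frac{238895336}{2323165}$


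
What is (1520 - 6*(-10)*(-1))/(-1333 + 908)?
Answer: -292/85 ≈ -3.4353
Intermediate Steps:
(1520 - 6*(-10)*(-1))/(-1333 + 908) = (1520 + 60*(-1))/(-425) = (1520 - 60)*(-1/425) = 1460*(-1/425) = -292/85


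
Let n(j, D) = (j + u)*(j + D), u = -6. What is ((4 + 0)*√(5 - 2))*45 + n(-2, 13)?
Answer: -88 + 180*√3 ≈ 223.77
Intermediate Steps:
n(j, D) = (-6 + j)*(D + j) (n(j, D) = (j - 6)*(j + D) = (-6 + j)*(D + j))
((4 + 0)*√(5 - 2))*45 + n(-2, 13) = ((4 + 0)*√(5 - 2))*45 + ((-2)² - 6*13 - 6*(-2) + 13*(-2)) = (4*√3)*45 + (4 - 78 + 12 - 26) = 180*√3 - 88 = -88 + 180*√3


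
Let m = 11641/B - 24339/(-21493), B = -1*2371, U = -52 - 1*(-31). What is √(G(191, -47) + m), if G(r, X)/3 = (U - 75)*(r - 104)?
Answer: 22*I*√134458738194811579/50959903 ≈ 158.3*I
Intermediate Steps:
U = -21 (U = -52 + 31 = -21)
B = -2371
G(r, X) = 29952 - 288*r (G(r, X) = 3*((-21 - 75)*(r - 104)) = 3*(-96*(-104 + r)) = 3*(9984 - 96*r) = 29952 - 288*r)
m = -192492244/50959903 (m = 11641/(-2371) - 24339/(-21493) = 11641*(-1/2371) - 24339*(-1/21493) = -11641/2371 + 24339/21493 = -192492244/50959903 ≈ -3.7773)
√(G(191, -47) + m) = √((29952 - 288*191) - 192492244/50959903) = √((29952 - 55008) - 192492244/50959903) = √(-25056 - 192492244/50959903) = √(-1277043821812/50959903) = 22*I*√134458738194811579/50959903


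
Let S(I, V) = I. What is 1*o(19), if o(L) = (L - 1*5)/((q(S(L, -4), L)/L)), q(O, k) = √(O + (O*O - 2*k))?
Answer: 7*√38/3 ≈ 14.384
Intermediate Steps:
q(O, k) = √(O + O² - 2*k) (q(O, k) = √(O + (O² - 2*k)) = √(O + O² - 2*k))
o(L) = L*(-5 + L)/√(L² - L) (o(L) = (L - 1*5)/((√(L + L² - 2*L)/L)) = (L - 5)/((√(L² - L)/L)) = (-5 + L)/((√(L² - L)/L)) = (-5 + L)*(L/√(L² - L)) = L*(-5 + L)/√(L² - L))
1*o(19) = 1*(19*(-5 + 19)/√(19*(-1 + 19))) = 1*(19*14/√(19*18)) = 1*(19*14/√342) = 1*(19*(√38/114)*14) = 1*(7*√38/3) = 7*√38/3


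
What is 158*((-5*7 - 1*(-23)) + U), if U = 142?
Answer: 20540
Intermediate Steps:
158*((-5*7 - 1*(-23)) + U) = 158*((-5*7 - 1*(-23)) + 142) = 158*((-35 + 23) + 142) = 158*(-12 + 142) = 158*130 = 20540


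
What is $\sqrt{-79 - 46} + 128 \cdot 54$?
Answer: $6912 + 5 i \sqrt{5} \approx 6912.0 + 11.18 i$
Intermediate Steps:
$\sqrt{-79 - 46} + 128 \cdot 54 = \sqrt{-125} + 6912 = 5 i \sqrt{5} + 6912 = 6912 + 5 i \sqrt{5}$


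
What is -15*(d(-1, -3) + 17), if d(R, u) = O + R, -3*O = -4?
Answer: -260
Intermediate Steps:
O = 4/3 (O = -⅓*(-4) = 4/3 ≈ 1.3333)
d(R, u) = 4/3 + R
-15*(d(-1, -3) + 17) = -15*((4/3 - 1) + 17) = -15*(⅓ + 17) = -15*52/3 = -260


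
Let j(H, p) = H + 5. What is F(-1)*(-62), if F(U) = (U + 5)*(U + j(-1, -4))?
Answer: -744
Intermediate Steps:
j(H, p) = 5 + H
F(U) = (4 + U)*(5 + U) (F(U) = (U + 5)*(U + (5 - 1)) = (5 + U)*(U + 4) = (5 + U)*(4 + U) = (4 + U)*(5 + U))
F(-1)*(-62) = (20 + (-1)² + 9*(-1))*(-62) = (20 + 1 - 9)*(-62) = 12*(-62) = -744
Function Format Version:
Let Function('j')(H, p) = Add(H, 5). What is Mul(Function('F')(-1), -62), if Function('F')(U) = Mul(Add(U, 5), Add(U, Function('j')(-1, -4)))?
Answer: -744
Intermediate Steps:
Function('j')(H, p) = Add(5, H)
Function('F')(U) = Mul(Add(4, U), Add(5, U)) (Function('F')(U) = Mul(Add(U, 5), Add(U, Add(5, -1))) = Mul(Add(5, U), Add(U, 4)) = Mul(Add(5, U), Add(4, U)) = Mul(Add(4, U), Add(5, U)))
Mul(Function('F')(-1), -62) = Mul(Add(20, Pow(-1, 2), Mul(9, -1)), -62) = Mul(Add(20, 1, -9), -62) = Mul(12, -62) = -744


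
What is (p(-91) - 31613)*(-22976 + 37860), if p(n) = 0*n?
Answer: -470527892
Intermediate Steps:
p(n) = 0
(p(-91) - 31613)*(-22976 + 37860) = (0 - 31613)*(-22976 + 37860) = -31613*14884 = -470527892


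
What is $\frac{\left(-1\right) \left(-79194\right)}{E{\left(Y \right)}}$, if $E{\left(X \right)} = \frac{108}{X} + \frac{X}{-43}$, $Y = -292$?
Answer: $\frac{248589966}{20155} \approx 12334.0$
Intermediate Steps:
$E{\left(X \right)} = \frac{108}{X} - \frac{X}{43}$ ($E{\left(X \right)} = \frac{108}{X} + X \left(- \frac{1}{43}\right) = \frac{108}{X} - \frac{X}{43}$)
$\frac{\left(-1\right) \left(-79194\right)}{E{\left(Y \right)}} = \frac{\left(-1\right) \left(-79194\right)}{\frac{108}{-292} - - \frac{292}{43}} = \frac{79194}{108 \left(- \frac{1}{292}\right) + \frac{292}{43}} = \frac{79194}{- \frac{27}{73} + \frac{292}{43}} = \frac{79194}{\frac{20155}{3139}} = 79194 \cdot \frac{3139}{20155} = \frac{248589966}{20155}$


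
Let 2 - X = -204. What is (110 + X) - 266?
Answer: 50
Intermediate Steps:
X = 206 (X = 2 - 1*(-204) = 2 + 204 = 206)
(110 + X) - 266 = (110 + 206) - 266 = 316 - 266 = 50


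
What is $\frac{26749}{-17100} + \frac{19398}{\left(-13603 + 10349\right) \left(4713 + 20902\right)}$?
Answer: $- \frac{222989322209}{142530569100} \approx -1.5645$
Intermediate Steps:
$\frac{26749}{-17100} + \frac{19398}{\left(-13603 + 10349\right) \left(4713 + 20902\right)} = 26749 \left(- \frac{1}{17100}\right) + \frac{19398}{\left(-3254\right) 25615} = - \frac{26749}{17100} + \frac{19398}{-83351210} = - \frac{26749}{17100} + 19398 \left(- \frac{1}{83351210}\right) = - \frac{26749}{17100} - \frac{9699}{41675605} = - \frac{222989322209}{142530569100}$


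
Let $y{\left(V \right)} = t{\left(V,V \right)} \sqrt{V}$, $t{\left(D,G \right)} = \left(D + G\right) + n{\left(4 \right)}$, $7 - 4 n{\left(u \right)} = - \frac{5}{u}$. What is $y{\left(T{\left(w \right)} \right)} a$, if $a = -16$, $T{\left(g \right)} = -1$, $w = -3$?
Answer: $- i \approx - 1.0 i$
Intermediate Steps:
$n{\left(u \right)} = \frac{7}{4} + \frac{5}{4 u}$ ($n{\left(u \right)} = \frac{7}{4} - \frac{\left(-5\right) \frac{1}{u}}{4} = \frac{7}{4} + \frac{5}{4 u}$)
$t{\left(D,G \right)} = \frac{33}{16} + D + G$ ($t{\left(D,G \right)} = \left(D + G\right) + \frac{5 + 7 \cdot 4}{4 \cdot 4} = \left(D + G\right) + \frac{1}{4} \cdot \frac{1}{4} \left(5 + 28\right) = \left(D + G\right) + \frac{1}{4} \cdot \frac{1}{4} \cdot 33 = \left(D + G\right) + \frac{33}{16} = \frac{33}{16} + D + G$)
$y{\left(V \right)} = \sqrt{V} \left(\frac{33}{16} + 2 V\right)$ ($y{\left(V \right)} = \left(\frac{33}{16} + V + V\right) \sqrt{V} = \left(\frac{33}{16} + 2 V\right) \sqrt{V} = \sqrt{V} \left(\frac{33}{16} + 2 V\right)$)
$y{\left(T{\left(w \right)} \right)} a = \frac{\sqrt{-1} \left(33 + 32 \left(-1\right)\right)}{16} \left(-16\right) = \frac{i \left(33 - 32\right)}{16} \left(-16\right) = \frac{1}{16} i 1 \left(-16\right) = \frac{i}{16} \left(-16\right) = - i$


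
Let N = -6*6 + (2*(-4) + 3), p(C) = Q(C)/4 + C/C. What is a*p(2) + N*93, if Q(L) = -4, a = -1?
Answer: -3813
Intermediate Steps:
p(C) = 0 (p(C) = -4/4 + C/C = -4*¼ + 1 = -1 + 1 = 0)
N = -41 (N = -36 + (-8 + 3) = -36 - 5 = -41)
a*p(2) + N*93 = -1*0 - 41*93 = 0 - 3813 = -3813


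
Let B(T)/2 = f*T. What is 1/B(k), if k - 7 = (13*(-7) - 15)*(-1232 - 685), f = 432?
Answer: 1/175572576 ≈ 5.6957e-9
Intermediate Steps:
k = 203209 (k = 7 + (13*(-7) - 15)*(-1232 - 685) = 7 + (-91 - 15)*(-1917) = 7 - 106*(-1917) = 7 + 203202 = 203209)
B(T) = 864*T (B(T) = 2*(432*T) = 864*T)
1/B(k) = 1/(864*203209) = 1/175572576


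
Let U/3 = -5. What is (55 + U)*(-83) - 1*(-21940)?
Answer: 18620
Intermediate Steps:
U = -15 (U = 3*(-5) = -15)
(55 + U)*(-83) - 1*(-21940) = (55 - 15)*(-83) - 1*(-21940) = 40*(-83) + 21940 = -3320 + 21940 = 18620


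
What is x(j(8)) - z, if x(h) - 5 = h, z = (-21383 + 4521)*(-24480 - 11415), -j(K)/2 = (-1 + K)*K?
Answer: -605261597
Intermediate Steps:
j(K) = -2*K*(-1 + K) (j(K) = -2*(-1 + K)*K = -2*K*(-1 + K))
z = 605261490 (z = -16862*(-35895) = 605261490)
x(h) = 5 + h
x(j(8)) - z = (5 + 2*8*(1 - 1*8)) - 1*605261490 = (5 + 2*8*(1 - 8)) - 605261490 = (5 + 2*8*(-7)) - 605261490 = (5 - 112) - 605261490 = -107 - 605261490 = -605261597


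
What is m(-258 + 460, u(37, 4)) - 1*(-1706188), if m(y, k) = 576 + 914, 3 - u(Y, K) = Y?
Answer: 1707678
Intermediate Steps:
u(Y, K) = 3 - Y
m(y, k) = 1490
m(-258 + 460, u(37, 4)) - 1*(-1706188) = 1490 - 1*(-1706188) = 1490 + 1706188 = 1707678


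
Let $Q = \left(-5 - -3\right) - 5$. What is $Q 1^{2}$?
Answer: $-7$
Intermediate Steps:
$Q = -7$ ($Q = \left(-5 + 3\right) - 5 = -2 - 5 = -7$)
$Q 1^{2} = - 7 \cdot 1^{2} = \left(-7\right) 1 = -7$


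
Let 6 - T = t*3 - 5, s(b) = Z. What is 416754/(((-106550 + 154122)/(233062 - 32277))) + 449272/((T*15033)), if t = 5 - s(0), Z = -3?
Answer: 8176538543571613/4648474194 ≈ 1.7590e+6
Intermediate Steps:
s(b) = -3
t = 8 (t = 5 - 1*(-3) = 5 + 3 = 8)
T = -13 (T = 6 - (8*3 - 5) = 6 - (24 - 5) = 6 - 1*19 = 6 - 19 = -13)
416754/(((-106550 + 154122)/(233062 - 32277))) + 449272/((T*15033)) = 416754/(((-106550 + 154122)/(233062 - 32277))) + 449272/((-13*15033)) = 416754/((47572/200785)) + 449272/(-195429) = 416754/((47572*(1/200785))) + 449272*(-1/195429) = 416754/(47572/200785) - 449272/195429 = 416754*(200785/47572) - 449272/195429 = 41838975945/23786 - 449272/195429 = 8176538543571613/4648474194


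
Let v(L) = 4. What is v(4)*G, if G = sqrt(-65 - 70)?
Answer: 12*I*sqrt(15) ≈ 46.476*I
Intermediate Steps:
G = 3*I*sqrt(15) (G = sqrt(-135) = 3*I*sqrt(15) ≈ 11.619*I)
v(4)*G = 4*(3*I*sqrt(15)) = 12*I*sqrt(15)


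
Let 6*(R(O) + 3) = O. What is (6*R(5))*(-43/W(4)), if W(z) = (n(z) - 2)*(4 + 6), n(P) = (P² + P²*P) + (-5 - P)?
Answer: 559/690 ≈ 0.81014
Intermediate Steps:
R(O) = -3 + O/6
n(P) = -5 + P² + P³ - P (n(P) = (P² + P³) + (-5 - P) = -5 + P² + P³ - P)
W(z) = -70 - 10*z + 10*z² + 10*z³ (W(z) = ((-5 + z² + z³ - z) - 2)*(4 + 6) = (-7 + z² + z³ - z)*10 = -70 - 10*z + 10*z² + 10*z³)
(6*R(5))*(-43/W(4)) = (6*(-3 + (⅙)*5))*(-43/(-70 - 10*4 + 10*4² + 10*4³)) = (6*(-3 + ⅚))*(-43/(-70 - 40 + 10*16 + 10*64)) = (6*(-13/6))*(-43/(-70 - 40 + 160 + 640)) = -(-559)/690 = -13*(-43/690) = 559/690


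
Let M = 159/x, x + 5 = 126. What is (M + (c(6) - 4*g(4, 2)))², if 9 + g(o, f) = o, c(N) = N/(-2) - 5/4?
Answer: 68211081/234256 ≈ 291.18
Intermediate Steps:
c(N) = -5/4 - N/2 (c(N) = N*(-½) - 5*¼ = -N/2 - 5/4 = -5/4 - N/2)
x = 121 (x = -5 + 126 = 121)
g(o, f) = -9 + o
M = 159/121 ≈ 1.3140
(M + (c(6) - 4*g(4, 2)))² = (159/121 + ((-5/4 - ½*6) - 4*(-9 + 4)))² = (159/121 + ((-5/4 - 3) - 4*(-5)))² = (159/121 + (-17/4 + 20))² = (159/121 + 63/4)² = (8259/484)² = 68211081/234256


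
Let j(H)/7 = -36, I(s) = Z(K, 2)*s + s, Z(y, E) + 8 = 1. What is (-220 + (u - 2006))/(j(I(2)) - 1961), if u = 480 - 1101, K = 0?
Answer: 2847/2213 ≈ 1.2865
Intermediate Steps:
u = -621
Z(y, E) = -7 (Z(y, E) = -8 + 1 = -7)
I(s) = -6*s (I(s) = -7*s + s = -6*s)
j(H) = -252 (j(H) = 7*(-36) = -252)
(-220 + (u - 2006))/(j(I(2)) - 1961) = (-220 + (-621 - 2006))/(-252 - 1961) = (-220 - 2627)/(-2213) = -2847*(-1/2213) = 2847/2213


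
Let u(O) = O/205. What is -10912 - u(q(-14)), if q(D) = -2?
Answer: -2236958/205 ≈ -10912.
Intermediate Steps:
u(O) = O/205 (u(O) = O*(1/205) = O/205)
-10912 - u(q(-14)) = -10912 - (-2)/205 = -10912 - 1*(-2/205) = -10912 + 2/205 = -2236958/205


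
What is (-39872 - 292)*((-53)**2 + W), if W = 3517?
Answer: -254077464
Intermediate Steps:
(-39872 - 292)*((-53)**2 + W) = (-39872 - 292)*((-53)**2 + 3517) = -40164*(2809 + 3517) = -40164*6326 = -254077464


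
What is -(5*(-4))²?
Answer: -400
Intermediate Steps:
-(5*(-4))² = -1*(-20)² = -1*400 = -400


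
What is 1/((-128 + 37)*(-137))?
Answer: 1/12467 ≈ 8.0212e-5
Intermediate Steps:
1/((-128 + 37)*(-137)) = 1/(-91*(-137)) = 1/12467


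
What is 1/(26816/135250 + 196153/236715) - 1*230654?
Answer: -758328165051551/3287744269 ≈ -2.3065e+5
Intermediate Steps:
1/(26816/135250 + 196153/236715) - 1*230654 = 1/(26816*(1/135250) + 196153*(1/236715)) - 230654 = 1/(13408/67625 + 196153/236715) - 230654 = 1/(3287744269/3201570375) - 230654 = 3201570375/3287744269 - 230654 = -758328165051551/3287744269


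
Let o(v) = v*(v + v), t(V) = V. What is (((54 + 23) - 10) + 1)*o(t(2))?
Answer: 544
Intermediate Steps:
o(v) = 2*v² (o(v) = v*(2*v) = 2*v²)
(((54 + 23) - 10) + 1)*o(t(2)) = (((54 + 23) - 10) + 1)*(2*2²) = ((77 - 10) + 1)*(2*4) = (67 + 1)*8 = 68*8 = 544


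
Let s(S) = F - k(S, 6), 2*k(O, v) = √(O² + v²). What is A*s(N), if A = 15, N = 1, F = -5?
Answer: -75 - 15*√37/2 ≈ -120.62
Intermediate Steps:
k(O, v) = √(O² + v²)/2
s(S) = -5 - √(36 + S²)/2 (s(S) = -5 - √(S² + 6²)/2 = -5 - √(S² + 36)/2 = -5 - √(36 + S²)/2)
A*s(N) = 15*(-5 - √(36 + 1²)/2) = 15*(-5 - √(36 + 1)/2) = 15*(-5 - √37/2) = -75 - 15*√37/2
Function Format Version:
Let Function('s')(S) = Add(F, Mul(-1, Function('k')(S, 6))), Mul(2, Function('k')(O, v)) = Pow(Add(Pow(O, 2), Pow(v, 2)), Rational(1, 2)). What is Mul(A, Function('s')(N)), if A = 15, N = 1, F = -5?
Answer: Add(-75, Mul(Rational(-15, 2), Pow(37, Rational(1, 2)))) ≈ -120.62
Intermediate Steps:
Function('k')(O, v) = Mul(Rational(1, 2), Pow(Add(Pow(O, 2), Pow(v, 2)), Rational(1, 2)))
Function('s')(S) = Add(-5, Mul(Rational(-1, 2), Pow(Add(36, Pow(S, 2)), Rational(1, 2)))) (Function('s')(S) = Add(-5, Mul(-1, Mul(Rational(1, 2), Pow(Add(Pow(S, 2), Pow(6, 2)), Rational(1, 2))))) = Add(-5, Mul(-1, Mul(Rational(1, 2), Pow(Add(Pow(S, 2), 36), Rational(1, 2))))) = Add(-5, Mul(-1, Mul(Rational(1, 2), Pow(Add(36, Pow(S, 2)), Rational(1, 2))))) = Add(-5, Mul(Rational(-1, 2), Pow(Add(36, Pow(S, 2)), Rational(1, 2)))))
Mul(A, Function('s')(N)) = Mul(15, Add(-5, Mul(Rational(-1, 2), Pow(Add(36, Pow(1, 2)), Rational(1, 2))))) = Mul(15, Add(-5, Mul(Rational(-1, 2), Pow(Add(36, 1), Rational(1, 2))))) = Mul(15, Add(-5, Mul(Rational(-1, 2), Pow(37, Rational(1, 2))))) = Add(-75, Mul(Rational(-15, 2), Pow(37, Rational(1, 2))))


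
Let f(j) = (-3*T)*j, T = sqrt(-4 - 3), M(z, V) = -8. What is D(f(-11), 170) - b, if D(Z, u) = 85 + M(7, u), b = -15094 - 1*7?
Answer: 15178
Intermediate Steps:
b = -15101 (b = -15094 - 7 = -15101)
T = I*sqrt(7) (T = sqrt(-7) = I*sqrt(7) ≈ 2.6458*I)
f(j) = -3*I*j*sqrt(7) (f(j) = (-3*I*sqrt(7))*j = -3*I*j*sqrt(7))
D(Z, u) = 77 (D(Z, u) = 85 - 8 = 77)
D(f(-11), 170) - b = 77 - 1*(-15101) = 77 + 15101 = 15178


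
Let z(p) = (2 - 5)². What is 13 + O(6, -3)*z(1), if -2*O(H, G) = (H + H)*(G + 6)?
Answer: -149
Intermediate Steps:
O(H, G) = -H*(6 + G) (O(H, G) = -(H + H)*(G + 6)/2 = -2*H*(6 + G)/2 = -H*(6 + G))
z(p) = 9 (z(p) = (-3)² = 9)
13 + O(6, -3)*z(1) = 13 - 1*6*(6 - 3)*9 = 13 - 1*6*3*9 = 13 - 18*9 = 13 - 162 = -149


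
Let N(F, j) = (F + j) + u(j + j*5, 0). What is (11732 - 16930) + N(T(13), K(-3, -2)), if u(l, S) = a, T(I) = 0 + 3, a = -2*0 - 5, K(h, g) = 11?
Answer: -5189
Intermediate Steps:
a = -5 (a = 0 - 5 = -5)
T(I) = 3
u(l, S) = -5
N(F, j) = -5 + F + j (N(F, j) = (F + j) - 5 = -5 + F + j)
(11732 - 16930) + N(T(13), K(-3, -2)) = (11732 - 16930) + (-5 + 3 + 11) = -5198 + 9 = -5189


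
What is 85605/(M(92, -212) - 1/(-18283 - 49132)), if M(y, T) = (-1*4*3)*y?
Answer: -5771061075/74426159 ≈ -77.541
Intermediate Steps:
M(y, T) = -12*y (M(y, T) = (-4*3)*y = -12*y)
85605/(M(92, -212) - 1/(-18283 - 49132)) = 85605/(-12*92 - 1/(-18283 - 49132)) = 85605/(-1104 - 1/(-67415)) = 85605/(-1104 - 1*(-1/67415)) = 85605/(-1104 + 1/67415) = 85605/(-74426159/67415) = 85605*(-67415/74426159) = -5771061075/74426159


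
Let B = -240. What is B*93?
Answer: -22320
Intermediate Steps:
B*93 = -240*93 = -22320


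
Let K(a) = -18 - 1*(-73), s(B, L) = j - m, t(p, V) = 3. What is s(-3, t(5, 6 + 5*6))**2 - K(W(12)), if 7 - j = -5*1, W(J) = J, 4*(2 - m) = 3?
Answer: 969/16 ≈ 60.563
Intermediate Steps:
m = 5/4 (m = 2 - 1/4*3 = 2 - 3/4 = 5/4 ≈ 1.2500)
j = 12 (j = 7 - (-5) = 7 - 1*(-5) = 7 + 5 = 12)
s(B, L) = 43/4 (s(B, L) = 12 - 1*5/4 = 12 - 5/4 = 43/4)
K(a) = 55 (K(a) = -18 + 73 = 55)
s(-3, t(5, 6 + 5*6))**2 - K(W(12)) = (43/4)**2 - 1*55 = 1849/16 - 55 = 969/16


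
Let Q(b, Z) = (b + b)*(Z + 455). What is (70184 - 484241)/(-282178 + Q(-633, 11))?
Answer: 414057/872134 ≈ 0.47476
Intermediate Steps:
Q(b, Z) = 2*b*(455 + Z) (Q(b, Z) = (2*b)*(455 + Z) = 2*b*(455 + Z))
(70184 - 484241)/(-282178 + Q(-633, 11)) = (70184 - 484241)/(-282178 + 2*(-633)*(455 + 11)) = -414057/(-282178 + 2*(-633)*466) = -414057/(-282178 - 589956) = -414057/(-872134) = -414057*(-1/872134) = 414057/872134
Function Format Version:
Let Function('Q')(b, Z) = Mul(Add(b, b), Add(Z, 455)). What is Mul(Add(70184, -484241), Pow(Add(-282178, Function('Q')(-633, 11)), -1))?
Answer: Rational(414057, 872134) ≈ 0.47476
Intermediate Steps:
Function('Q')(b, Z) = Mul(2, b, Add(455, Z)) (Function('Q')(b, Z) = Mul(Mul(2, b), Add(455, Z)) = Mul(2, b, Add(455, Z)))
Mul(Add(70184, -484241), Pow(Add(-282178, Function('Q')(-633, 11)), -1)) = Mul(Add(70184, -484241), Pow(Add(-282178, Mul(2, -633, Add(455, 11))), -1)) = Mul(-414057, Pow(Add(-282178, Mul(2, -633, 466)), -1)) = Mul(-414057, Pow(Add(-282178, -589956), -1)) = Mul(-414057, Pow(-872134, -1)) = Mul(-414057, Rational(-1, 872134)) = Rational(414057, 872134)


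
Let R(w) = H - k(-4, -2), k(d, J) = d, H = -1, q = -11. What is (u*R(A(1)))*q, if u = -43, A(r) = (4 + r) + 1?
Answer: 1419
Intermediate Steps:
A(r) = 5 + r
R(w) = 3 (R(w) = -1 - 1*(-4) = -1 + 4 = 3)
(u*R(A(1)))*q = -43*3*(-11) = -129*(-11) = 1419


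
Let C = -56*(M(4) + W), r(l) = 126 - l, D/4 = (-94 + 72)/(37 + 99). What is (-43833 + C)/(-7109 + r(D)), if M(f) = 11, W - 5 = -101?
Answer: 664241/118700 ≈ 5.5960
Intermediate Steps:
W = -96 (W = 5 - 101 = -96)
D = -11/17 (D = 4*((-94 + 72)/(37 + 99)) = 4*(-22/136) = 4*(-22*1/136) = 4*(-11/68) = -11/17 ≈ -0.64706)
C = 4760 (C = -56*(11 - 96) = -56*(-85) = 4760)
(-43833 + C)/(-7109 + r(D)) = (-43833 + 4760)/(-7109 + (126 - 1*(-11/17))) = -39073/(-7109 + (126 + 11/17)) = -39073/(-7109 + 2153/17) = -39073/(-118700/17) = -39073*(-17/118700) = 664241/118700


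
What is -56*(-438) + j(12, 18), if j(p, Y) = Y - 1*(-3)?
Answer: 24549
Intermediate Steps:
j(p, Y) = 3 + Y (j(p, Y) = Y + 3 = 3 + Y)
-56*(-438) + j(12, 18) = -56*(-438) + (3 + 18) = 24528 + 21 = 24549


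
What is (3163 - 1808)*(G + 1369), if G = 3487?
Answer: 6579880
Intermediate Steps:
(3163 - 1808)*(G + 1369) = (3163 - 1808)*(3487 + 1369) = 1355*4856 = 6579880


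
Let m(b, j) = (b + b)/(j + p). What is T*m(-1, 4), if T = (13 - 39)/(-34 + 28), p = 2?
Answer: -13/9 ≈ -1.4444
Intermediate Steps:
m(b, j) = 2*b/(2 + j) (m(b, j) = (b + b)/(j + 2) = (2*b)/(2 + j) = 2*b/(2 + j))
T = 13/3 (T = -26/(-6) = -26*(-⅙) = 13/3 ≈ 4.3333)
T*m(-1, 4) = 13*(2*(-1)/(2 + 4))/3 = 13*(2*(-1)/6)/3 = 13*(2*(-1)*(⅙))/3 = (13/3)*(-⅓) = -13/9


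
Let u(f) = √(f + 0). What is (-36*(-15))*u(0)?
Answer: 0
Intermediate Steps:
u(f) = √f
(-36*(-15))*u(0) = (-36*(-15))*√0 = 540*0 = 0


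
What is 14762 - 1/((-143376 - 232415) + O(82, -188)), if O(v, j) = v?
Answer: 5546216259/375709 ≈ 14762.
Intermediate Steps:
14762 - 1/((-143376 - 232415) + O(82, -188)) = 14762 - 1/((-143376 - 232415) + 82) = 14762 - 1/(-375791 + 82) = 14762 - 1/(-375709) = 14762 - 1*(-1/375709) = 14762 + 1/375709 = 5546216259/375709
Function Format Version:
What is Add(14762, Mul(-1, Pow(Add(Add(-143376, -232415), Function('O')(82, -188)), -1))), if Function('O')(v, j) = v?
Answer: Rational(5546216259, 375709) ≈ 14762.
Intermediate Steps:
Add(14762, Mul(-1, Pow(Add(Add(-143376, -232415), Function('O')(82, -188)), -1))) = Add(14762, Mul(-1, Pow(Add(Add(-143376, -232415), 82), -1))) = Add(14762, Mul(-1, Pow(Add(-375791, 82), -1))) = Add(14762, Mul(-1, Pow(-375709, -1))) = Add(14762, Mul(-1, Rational(-1, 375709))) = Add(14762, Rational(1, 375709)) = Rational(5546216259, 375709)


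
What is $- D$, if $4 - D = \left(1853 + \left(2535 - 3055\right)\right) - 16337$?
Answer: $-15008$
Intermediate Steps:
$D = 15008$ ($D = 4 - \left(\left(1853 + \left(2535 - 3055\right)\right) - 16337\right) = 4 - \left(\left(1853 - 520\right) - 16337\right) = 4 - \left(1333 - 16337\right) = 4 - -15004 = 4 + 15004 = 15008$)
$- D = \left(-1\right) 15008 = -15008$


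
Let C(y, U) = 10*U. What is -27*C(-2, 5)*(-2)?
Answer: 2700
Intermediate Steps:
-27*C(-2, 5)*(-2) = -270*5*(-2) = -27*50*(-2) = -1350*(-2) = 2700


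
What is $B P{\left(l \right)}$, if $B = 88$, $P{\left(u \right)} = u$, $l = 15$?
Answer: $1320$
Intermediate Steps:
$B P{\left(l \right)} = 88 \cdot 15 = 1320$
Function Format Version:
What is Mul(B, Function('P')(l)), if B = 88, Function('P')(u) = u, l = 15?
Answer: 1320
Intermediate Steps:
Mul(B, Function('P')(l)) = Mul(88, 15) = 1320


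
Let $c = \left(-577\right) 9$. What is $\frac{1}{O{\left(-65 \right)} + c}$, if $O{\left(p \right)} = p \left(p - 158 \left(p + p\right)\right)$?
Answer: $- \frac{1}{1336068} \approx -7.4847 \cdot 10^{-7}$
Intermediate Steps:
$c = -5193$
$O{\left(p \right)} = - 315 p^{2}$ ($O{\left(p \right)} = p \left(p - 158 \cdot 2 p\right) = p \left(p - 316 p\right) = p \left(- 315 p\right) = - 315 p^{2}$)
$\frac{1}{O{\left(-65 \right)} + c} = \frac{1}{- 315 \left(-65\right)^{2} - 5193} = \frac{1}{\left(-315\right) 4225 - 5193} = \frac{1}{-1330875 - 5193} = \frac{1}{-1336068} = - \frac{1}{1336068}$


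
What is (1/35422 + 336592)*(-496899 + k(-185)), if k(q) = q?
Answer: -2963307069509150/17711 ≈ -1.6731e+11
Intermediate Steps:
(1/35422 + 336592)*(-496899 + k(-185)) = (1/35422 + 336592)*(-496899 - 185) = (1/35422 + 336592)*(-497084) = (11922761825/35422)*(-497084) = -2963307069509150/17711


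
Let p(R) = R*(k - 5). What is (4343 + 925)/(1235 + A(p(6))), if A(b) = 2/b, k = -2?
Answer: 55314/12967 ≈ 4.2658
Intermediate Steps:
p(R) = -7*R (p(R) = R*(-2 - 5) = R*(-7) = -7*R)
(4343 + 925)/(1235 + A(p(6))) = (4343 + 925)/(1235 + 2/((-7*6))) = 5268/(1235 + 2/(-42)) = 5268/(1235 + 2*(-1/42)) = 5268/(1235 - 1/21) = 5268/(25934/21) = 5268*(21/25934) = 55314/12967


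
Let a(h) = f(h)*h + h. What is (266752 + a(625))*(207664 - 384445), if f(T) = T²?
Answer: -43206691001562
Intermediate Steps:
a(h) = h + h³ (a(h) = h²*h + h = h³ + h = h + h³)
(266752 + a(625))*(207664 - 384445) = (266752 + (625 + 625³))*(207664 - 384445) = (266752 + (625 + 244140625))*(-176781) = (266752 + 244141250)*(-176781) = 244408002*(-176781) = -43206691001562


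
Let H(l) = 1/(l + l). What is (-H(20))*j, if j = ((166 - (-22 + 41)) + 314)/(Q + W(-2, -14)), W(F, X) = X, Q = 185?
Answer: -461/6840 ≈ -0.067398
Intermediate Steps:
H(l) = 1/(2*l)
j = 461/171 (j = ((166 - (-22 + 41)) + 314)/(185 - 14) = ((166 - 1*19) + 314)/171 = ((166 - 19) + 314)*(1/171) = (147 + 314)*(1/171) = 461*(1/171) = 461/171 ≈ 2.6959)
(-H(20))*j = -1/(2*20)*(461/171) = -1*1/40*(461/171) = -1/40*461/171 = -461/6840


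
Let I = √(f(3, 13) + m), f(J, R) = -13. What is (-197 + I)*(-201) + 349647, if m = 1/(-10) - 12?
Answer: 389244 - 201*I*√2510/10 ≈ 3.8924e+5 - 1007.0*I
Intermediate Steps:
m = -121/10 (m = -⅒ - 12 = -121/10 ≈ -12.100)
I = I*√2510/10 (I = √(-13 - 121/10) = √(-251/10) = I*√2510/10 ≈ 5.01*I)
(-197 + I)*(-201) + 349647 = (-197 + I*√2510/10)*(-201) + 349647 = (39597 - 201*I*√2510/10) + 349647 = 389244 - 201*I*√2510/10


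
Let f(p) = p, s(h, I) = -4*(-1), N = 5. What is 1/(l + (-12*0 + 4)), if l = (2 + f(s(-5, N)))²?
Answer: 1/40 ≈ 0.025000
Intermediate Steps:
s(h, I) = 4
l = 36 (l = (2 + 4)² = 6² = 36)
1/(l + (-12*0 + 4)) = 1/(36 + (-12*0 + 4)) = 1/(36 + (0 + 4)) = 1/(36 + 4) = 1/40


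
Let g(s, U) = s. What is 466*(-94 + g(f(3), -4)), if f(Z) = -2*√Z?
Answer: -43804 - 932*√3 ≈ -45418.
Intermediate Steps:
466*(-94 + g(f(3), -4)) = 466*(-94 - 2*√3) = -43804 - 932*√3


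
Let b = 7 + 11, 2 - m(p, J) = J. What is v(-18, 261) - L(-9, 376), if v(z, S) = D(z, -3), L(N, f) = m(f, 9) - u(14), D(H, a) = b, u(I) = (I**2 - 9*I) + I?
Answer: 109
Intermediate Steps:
m(p, J) = 2 - J
b = 18
u(I) = I**2 - 8*I
D(H, a) = 18
L(N, f) = -91 (L(N, f) = (2 - 1*9) - 14*(-8 + 14) = (2 - 9) - 14*6 = -7 - 1*84 = -7 - 84 = -91)
v(z, S) = 18
v(-18, 261) - L(-9, 376) = 18 - 1*(-91) = 18 + 91 = 109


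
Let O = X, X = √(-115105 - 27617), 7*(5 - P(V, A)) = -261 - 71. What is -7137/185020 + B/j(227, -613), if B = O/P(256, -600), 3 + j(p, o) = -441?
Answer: -7137/185020 - 21*I*√1762/54316 ≈ -0.038574 - 0.016229*I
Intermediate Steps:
P(V, A) = 367/7 (P(V, A) = 5 - (-261 - 71)/7 = 5 - ⅐*(-332) = 5 + 332/7 = 367/7)
j(p, o) = -444 (j(p, o) = -3 - 441 = -444)
X = 9*I*√1762 (X = √(-142722) = 9*I*√1762 ≈ 377.79*I)
O = 9*I*√1762 ≈ 377.79*I
B = 63*I*√1762/367 (B = (9*I*√1762)/(367/7) = (9*I*√1762)*(7/367) = 63*I*√1762/367 ≈ 7.2057*I)
-7137/185020 + B/j(227, -613) = -7137/185020 + (63*I*√1762/367)/(-444) = -7137*1/185020 + (63*I*√1762/367)*(-1/444) = -7137/185020 - 21*I*√1762/54316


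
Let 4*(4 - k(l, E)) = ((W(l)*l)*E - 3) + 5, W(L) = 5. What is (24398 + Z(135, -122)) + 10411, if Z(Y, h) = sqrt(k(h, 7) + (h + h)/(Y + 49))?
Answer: 34809 + sqrt(2263430)/46 ≈ 34842.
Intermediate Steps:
k(l, E) = 7/2 - 5*E*l/4 (k(l, E) = 4 - (((5*l)*E - 3) + 5)/4 = 4 - ((5*E*l - 3) + 5)/4 = 4 - ((-3 + 5*E*l) + 5)/4 = 4 - (2 + 5*E*l)/4 = 4 + (-1/2 - 5*E*l/4) = 7/2 - 5*E*l/4)
Z(Y, h) = sqrt(7/2 - 35*h/4 + 2*h/(49 + Y)) (Z(Y, h) = sqrt((7/2 - 5/4*7*h) + (h + h)/(Y + 49)) = sqrt((7/2 - 35*h/4) + (2*h)/(49 + Y)) = sqrt((7/2 - 35*h/4) + 2*h/(49 + Y)) = sqrt(7/2 - 35*h/4 + 2*h/(49 + Y)))
(24398 + Z(135, -122)) + 10411 = (24398 + sqrt((8*(-122) - 7*(-2 + 5*(-122))*(49 + 135))/(49 + 135))/2) + 10411 = (24398 + sqrt((-976 - 7*(-2 - 610)*184)/184)/2) + 10411 = (24398 + sqrt((-976 - 7*(-612)*184)/184)/2) + 10411 = (24398 + sqrt((-976 + 788256)/184)/2) + 10411 = (24398 + sqrt((1/184)*787280)/2) + 10411 = (24398 + sqrt(98410/23)/2) + 10411 = (24398 + (sqrt(2263430)/23)/2) + 10411 = (24398 + sqrt(2263430)/46) + 10411 = 34809 + sqrt(2263430)/46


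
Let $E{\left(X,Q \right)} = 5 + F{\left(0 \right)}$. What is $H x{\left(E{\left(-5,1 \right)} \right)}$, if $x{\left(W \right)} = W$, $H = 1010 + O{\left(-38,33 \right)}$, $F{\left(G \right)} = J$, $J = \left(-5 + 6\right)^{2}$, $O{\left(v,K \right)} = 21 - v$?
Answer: $6414$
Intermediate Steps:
$J = 1$ ($J = 1^{2} = 1$)
$F{\left(G \right)} = 1$
$E{\left(X,Q \right)} = 6$ ($E{\left(X,Q \right)} = 5 + 1 = 6$)
$H = 1069$ ($H = 1010 + \left(21 - -38\right) = 1010 + \left(21 + 38\right) = 1010 + 59 = 1069$)
$H x{\left(E{\left(-5,1 \right)} \right)} = 1069 \cdot 6 = 6414$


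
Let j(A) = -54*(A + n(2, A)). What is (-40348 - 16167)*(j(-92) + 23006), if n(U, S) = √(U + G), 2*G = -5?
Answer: -1580950610 + 1525905*I*√2 ≈ -1.581e+9 + 2.158e+6*I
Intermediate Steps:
G = -5/2 (G = (½)*(-5) = -5/2 ≈ -2.5000)
n(U, S) = √(-5/2 + U) (n(U, S) = √(U - 5/2) = √(-5/2 + U))
j(A) = -54*A - 27*I*√2 (j(A) = -54*(A + √(-10 + 4*2)/2) = -54*(A + √(-10 + 8)/2) = -54*(A + √(-2)/2) = -54*(A + (I*√2)/2) = -54*(A + I*√2/2) = -54*A - 27*I*√2)
(-40348 - 16167)*(j(-92) + 23006) = (-40348 - 16167)*((-54*(-92) - 27*I*√2) + 23006) = -56515*((4968 - 27*I*√2) + 23006) = -56515*(27974 - 27*I*√2) = -1580950610 + 1525905*I*√2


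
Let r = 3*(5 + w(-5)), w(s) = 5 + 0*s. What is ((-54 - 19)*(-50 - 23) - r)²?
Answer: 28079401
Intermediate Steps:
w(s) = 5 (w(s) = 5 + 0 = 5)
r = 30 (r = 3*(5 + 5) = 3*10 = 30)
((-54 - 19)*(-50 - 23) - r)² = ((-54 - 19)*(-50 - 23) - 1*30)² = (-73*(-73) - 30)² = (5329 - 30)² = 5299² = 28079401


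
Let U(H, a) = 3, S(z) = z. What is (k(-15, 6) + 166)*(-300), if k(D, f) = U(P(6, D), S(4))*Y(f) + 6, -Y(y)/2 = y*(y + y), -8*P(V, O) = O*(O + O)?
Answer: 78000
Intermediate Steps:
P(V, O) = -O²/4 (P(V, O) = -O*(O + O)/8 = -O*2*O/8 = -O²/4)
Y(y) = -4*y² (Y(y) = -2*y*(y + y) = -2*y*2*y = -4*y²)
k(D, f) = 6 - 12*f² (k(D, f) = 3*(-4*f²) + 6 = -12*f² + 6 = 6 - 12*f²)
(k(-15, 6) + 166)*(-300) = ((6 - 12*6²) + 166)*(-300) = ((6 - 12*36) + 166)*(-300) = ((6 - 432) + 166)*(-300) = (-426 + 166)*(-300) = -260*(-300) = 78000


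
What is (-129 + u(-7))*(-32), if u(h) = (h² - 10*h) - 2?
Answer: 384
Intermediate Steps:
u(h) = -2 + h² - 10*h
(-129 + u(-7))*(-32) = (-129 + (-2 + (-7)² - 10*(-7)))*(-32) = (-129 + (-2 + 49 + 70))*(-32) = (-129 + 117)*(-32) = -12*(-32) = 384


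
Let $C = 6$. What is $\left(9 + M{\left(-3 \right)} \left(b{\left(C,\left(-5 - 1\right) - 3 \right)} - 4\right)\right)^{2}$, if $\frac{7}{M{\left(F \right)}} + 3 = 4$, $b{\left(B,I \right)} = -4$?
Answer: $2209$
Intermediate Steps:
$M{\left(F \right)} = 7$ ($M{\left(F \right)} = \frac{7}{-3 + 4} = \frac{7}{1} = 7 \cdot 1 = 7$)
$\left(9 + M{\left(-3 \right)} \left(b{\left(C,\left(-5 - 1\right) - 3 \right)} - 4\right)\right)^{2} = \left(9 + 7 \left(-4 - 4\right)\right)^{2} = \left(9 + 7 \left(-8\right)\right)^{2} = \left(9 - 56\right)^{2} = \left(-47\right)^{2} = 2209$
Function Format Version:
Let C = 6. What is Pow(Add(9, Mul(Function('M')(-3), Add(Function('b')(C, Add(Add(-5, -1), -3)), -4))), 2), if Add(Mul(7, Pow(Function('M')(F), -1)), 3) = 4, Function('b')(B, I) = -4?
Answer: 2209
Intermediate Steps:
Function('M')(F) = 7 (Function('M')(F) = Mul(7, Pow(Add(-3, 4), -1)) = Mul(7, Pow(1, -1)) = Mul(7, 1) = 7)
Pow(Add(9, Mul(Function('M')(-3), Add(Function('b')(C, Add(Add(-5, -1), -3)), -4))), 2) = Pow(Add(9, Mul(7, Add(-4, -4))), 2) = Pow(Add(9, Mul(7, -8)), 2) = Pow(Add(9, -56), 2) = Pow(-47, 2) = 2209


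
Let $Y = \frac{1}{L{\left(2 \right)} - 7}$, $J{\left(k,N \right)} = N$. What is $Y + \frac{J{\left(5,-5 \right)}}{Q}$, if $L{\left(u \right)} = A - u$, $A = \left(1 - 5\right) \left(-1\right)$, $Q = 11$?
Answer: $- \frac{36}{55} \approx -0.65455$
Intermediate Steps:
$A = 4$ ($A = \left(-4\right) \left(-1\right) = 4$)
$L{\left(u \right)} = 4 - u$
$Y = - \frac{1}{5}$ ($Y = \frac{1}{\left(4 - 2\right) - 7} = \frac{1}{2 - 7} = \frac{1}{-5} = - \frac{1}{5} \approx -0.2$)
$Y + \frac{J{\left(5,-5 \right)}}{Q} = - \frac{1}{5} - \frac{5}{11} = - \frac{36}{55}$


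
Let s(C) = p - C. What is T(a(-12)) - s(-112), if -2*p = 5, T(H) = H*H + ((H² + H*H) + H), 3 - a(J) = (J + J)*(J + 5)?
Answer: 162801/2 ≈ 81401.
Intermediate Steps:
a(J) = 3 - 2*J*(5 + J) (a(J) = 3 - (J + J)*(J + 5) = 3 - 2*J*(5 + J))
T(H) = H + 3*H² (T(H) = H² + ((H² + H²) + H) = H² + (2*H² + H) = H² + (H + 2*H²) = H + 3*H²)
p = -5/2 (p = -½*5 = -5/2 ≈ -2.5000)
s(C) = -5/2 - C
T(a(-12)) - s(-112) = (3 - 10*(-12) - 2*(-12)²)*(1 + 3*(3 - 10*(-12) - 2*(-12)²)) - (-5/2 - 1*(-112)) = (3 + 120 - 2*144)*(1 + 3*(3 + 120 - 2*144)) - (-5/2 + 112) = (3 + 120 - 288)*(1 + 3*(3 + 120 - 288)) - 1*219/2 = -165*(1 + 3*(-165)) - 219/2 = -165*(1 - 495) - 219/2 = -165*(-494) - 219/2 = 81510 - 219/2 = 162801/2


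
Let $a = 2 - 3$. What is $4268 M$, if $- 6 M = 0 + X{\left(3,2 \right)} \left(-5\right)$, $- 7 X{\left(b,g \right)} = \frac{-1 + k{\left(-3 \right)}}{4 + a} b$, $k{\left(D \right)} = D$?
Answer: $\frac{42680}{21} \approx 2032.4$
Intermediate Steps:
$a = -1$ ($a = 2 - 3 = -1$)
$X{\left(b,g \right)} = \frac{4 b}{21}$ ($X{\left(b,g \right)} = - \frac{\frac{-1 - 3}{4 - 1} b}{7} = - \frac{- \frac{4}{3} b}{7} = - \frac{\left(-4\right) \frac{1}{3} b}{7} = - \frac{\left(- \frac{4}{3}\right) b}{7} = \frac{4 b}{21}$)
$M = \frac{10}{21}$ ($M = - \frac{0 + \frac{4}{21} \cdot 3 \left(-5\right)}{6} = - \frac{0 + \frac{4}{7} \left(-5\right)}{6} = - \frac{0 - \frac{20}{7}}{6} = \left(- \frac{1}{6}\right) \left(- \frac{20}{7}\right) = \frac{10}{21} \approx 0.47619$)
$4268 M = 4268 \cdot \frac{10}{21} = \frac{42680}{21}$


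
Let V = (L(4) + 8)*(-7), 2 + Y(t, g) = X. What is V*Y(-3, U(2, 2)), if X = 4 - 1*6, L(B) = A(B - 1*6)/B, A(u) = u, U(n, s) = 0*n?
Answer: 210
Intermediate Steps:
U(n, s) = 0
L(B) = (-6 + B)/B (L(B) = (B - 1*6)/B = (B - 6)/B = (-6 + B)/B)
X = -2 (X = 4 - 6 = -2)
Y(t, g) = -4 (Y(t, g) = -2 - 2 = -4)
V = -105/2 (V = ((-6 + 4)/4 + 8)*(-7) = ((¼)*(-2) + 8)*(-7) = (-½ + 8)*(-7) = (15/2)*(-7) = -105/2 ≈ -52.500)
V*Y(-3, U(2, 2)) = -105/2*(-4) = 210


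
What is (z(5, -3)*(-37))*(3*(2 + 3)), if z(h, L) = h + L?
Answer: -1110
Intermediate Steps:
z(h, L) = L + h
(z(5, -3)*(-37))*(3*(2 + 3)) = ((-3 + 5)*(-37))*(3*(2 + 3)) = (2*(-37))*(3*5) = -74*15 = -1110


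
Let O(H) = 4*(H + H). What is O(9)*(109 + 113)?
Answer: 15984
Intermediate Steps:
O(H) = 8*H (O(H) = 4*(2*H) = 8*H)
O(9)*(109 + 113) = (8*9)*(109 + 113) = 72*222 = 15984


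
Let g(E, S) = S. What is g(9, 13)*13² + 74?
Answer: 2271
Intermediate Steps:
g(9, 13)*13² + 74 = 13*13² + 74 = 13*169 + 74 = 2197 + 74 = 2271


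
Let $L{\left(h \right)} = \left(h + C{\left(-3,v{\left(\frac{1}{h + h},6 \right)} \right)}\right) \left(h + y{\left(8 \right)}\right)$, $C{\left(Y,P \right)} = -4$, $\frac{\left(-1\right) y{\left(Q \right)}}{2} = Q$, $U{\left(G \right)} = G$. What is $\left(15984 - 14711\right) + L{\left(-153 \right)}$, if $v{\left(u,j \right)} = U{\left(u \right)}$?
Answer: $27806$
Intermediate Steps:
$v{\left(u,j \right)} = u$
$y{\left(Q \right)} = - 2 Q$
$L{\left(h \right)} = \left(-16 + h\right) \left(-4 + h\right)$ ($L{\left(h \right)} = \left(h - 4\right) \left(h - 16\right) = \left(-4 + h\right) \left(h - 16\right) = \left(-4 + h\right) \left(-16 + h\right) = \left(-16 + h\right) \left(-4 + h\right)$)
$\left(15984 - 14711\right) + L{\left(-153 \right)} = \left(15984 - 14711\right) + \left(64 + \left(-153\right)^{2} - -3060\right) = 1273 + \left(64 + 23409 + 3060\right) = 1273 + 26533 = 27806$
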